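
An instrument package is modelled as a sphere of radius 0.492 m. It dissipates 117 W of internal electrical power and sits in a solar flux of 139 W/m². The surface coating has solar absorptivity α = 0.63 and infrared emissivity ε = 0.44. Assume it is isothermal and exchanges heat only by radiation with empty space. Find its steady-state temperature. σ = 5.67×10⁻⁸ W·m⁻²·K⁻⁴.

At steady state, absorbed solar power + internal power = radiated power.
Absorbed: α·S·A_cross = 0.63·139·0.7605 = 66.59 W (cross-section πr²).
Total input = 66.59 + 117 = 183.6 W.
Radiated: εσ·A_surf·T⁴ with A_surf = 4πr² = 3.042 m².
T⁴ = 183.6/(0.44·5.67×10⁻⁸·3.042) = 2.419×10⁹ K⁴.

T ≈ 222 K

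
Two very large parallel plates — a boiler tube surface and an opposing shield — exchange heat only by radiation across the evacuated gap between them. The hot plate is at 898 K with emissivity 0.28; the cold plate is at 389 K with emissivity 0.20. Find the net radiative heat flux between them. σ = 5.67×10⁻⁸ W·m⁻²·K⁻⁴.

For two infinite grey parallel plates, q = σ(T₁⁴ − T₂⁴)/(1/ε₁ + 1/ε₂ − 1).
T₁⁴ − T₂⁴ = 6.503×10¹¹ − 2.290×10¹⁰ = 6.274×10¹¹ K⁴.
1/ε₁ + 1/ε₂ − 1 = 3.571 + 5.000 − 1 = 7.571.
q = 5.67×10⁻⁸ × 6.274×10¹¹ / 7.571.

q ≈ 4700 W/m²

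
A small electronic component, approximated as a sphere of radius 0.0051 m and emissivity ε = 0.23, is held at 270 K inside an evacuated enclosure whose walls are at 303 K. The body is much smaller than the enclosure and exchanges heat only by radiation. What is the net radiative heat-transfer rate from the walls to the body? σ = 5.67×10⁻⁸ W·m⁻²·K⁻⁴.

For a small grey body in a large enclosure: P_net = εσA(T_body⁴ − T_wall⁴).
A = 4πr² = 3.269×10⁻⁴ m²; T_body⁴ − T_wall⁴ = 5.314×10⁹ − 8.429×10⁹ = -3.114×10⁹ K⁴.
|P_net| = 0.23·5.67×10⁻⁸·3.269×10⁻⁴·3.114×10⁹.

P_net ≈ 0.0133 W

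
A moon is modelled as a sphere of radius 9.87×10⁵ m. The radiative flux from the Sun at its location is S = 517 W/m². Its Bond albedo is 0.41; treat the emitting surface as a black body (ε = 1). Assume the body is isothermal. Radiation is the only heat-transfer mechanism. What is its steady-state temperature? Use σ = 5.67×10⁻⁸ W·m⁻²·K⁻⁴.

T ≈ 192 K

At equilibrium, absorbed power = emitted power.
Absorbing cross-section = πr² = 3.060×10¹² m²; emitting surface = 4πr² = 1.224×10¹³ m² (ratio 4).
(1−a)S·A_cross = εσ·A_surf·T⁴  ⇒  T⁴ = (1−a)S/(4σ).
T⁴ = 0.590·517/(4·5.67×10⁻⁸) = 1.345×10⁹ K⁴.
T = (1.345×10⁹)^(1/4).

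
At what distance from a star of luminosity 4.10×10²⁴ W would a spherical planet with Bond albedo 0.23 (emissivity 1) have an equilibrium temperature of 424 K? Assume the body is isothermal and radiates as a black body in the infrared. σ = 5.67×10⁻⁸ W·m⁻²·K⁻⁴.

For an isothermal black-emitting sphere, (1−a)S·πr² = σ·4πr²·T⁴ ⇒ S = 4σT⁴/(1−a).
S = 4·5.67×10⁻⁸·(424)⁴/0.770 = 9520 W/m².
Flux falls as S = L/(4πd²), so d = √(L/(4πS)) = √(4.10×10²⁴/(4π·9520)).

d ≈ 5.85×10⁹ m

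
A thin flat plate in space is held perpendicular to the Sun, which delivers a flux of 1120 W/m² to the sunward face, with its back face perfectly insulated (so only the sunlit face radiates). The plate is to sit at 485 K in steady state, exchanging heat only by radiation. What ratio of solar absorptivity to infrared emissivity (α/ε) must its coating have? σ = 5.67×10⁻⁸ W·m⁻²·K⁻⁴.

α/ε ≈ 2.80

Balance: αS·A = εσ·1A·T⁴ ⇒ α/ε = σT⁴/S.
α/ε = 5.67×10⁻⁸·(485)⁴/1120 = 5.67×10⁻⁸·5.533×10¹⁰/1120.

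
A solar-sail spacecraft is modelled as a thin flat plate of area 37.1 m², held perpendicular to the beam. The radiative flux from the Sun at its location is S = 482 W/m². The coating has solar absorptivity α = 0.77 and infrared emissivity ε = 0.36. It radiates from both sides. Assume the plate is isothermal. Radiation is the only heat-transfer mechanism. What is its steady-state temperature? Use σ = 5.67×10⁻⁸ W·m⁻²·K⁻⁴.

T ≈ 309 K

At equilibrium, absorbed power = emitted power.
Absorbing cross-section = A = 37.10 m²; emitting surface = 2A = 74.20 m² (ratio 2).
αS·A_cross = εσ·A_surf·T⁴  ⇒  T⁴ = αS/(ε·2σ).
T⁴ = 0.770·482/(0.36·2·5.67×10⁻⁸) = 9.091×10⁹ K⁴.
T = (9.091×10⁹)^(1/4).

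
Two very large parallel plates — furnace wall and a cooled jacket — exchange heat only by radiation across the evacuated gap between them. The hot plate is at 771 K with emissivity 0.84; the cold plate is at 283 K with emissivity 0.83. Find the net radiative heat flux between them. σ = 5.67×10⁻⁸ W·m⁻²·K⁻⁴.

q ≈ 14100 W/m²

For two infinite grey parallel plates, q = σ(T₁⁴ − T₂⁴)/(1/ε₁ + 1/ε₂ − 1).
T₁⁴ − T₂⁴ = 3.534×10¹¹ − 6.414×10⁹ = 3.469×10¹¹ K⁴.
1/ε₁ + 1/ε₂ − 1 = 1.190 + 1.205 − 1 = 1.395.
q = 5.67×10⁻⁸ × 3.469×10¹¹ / 1.395.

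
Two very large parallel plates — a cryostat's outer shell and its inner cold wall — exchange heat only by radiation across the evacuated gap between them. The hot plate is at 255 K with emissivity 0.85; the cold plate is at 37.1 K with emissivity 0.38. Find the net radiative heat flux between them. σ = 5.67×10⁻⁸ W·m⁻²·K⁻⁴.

For two infinite grey parallel plates, q = σ(T₁⁴ − T₂⁴)/(1/ε₁ + 1/ε₂ − 1).
T₁⁴ − T₂⁴ = 4.228×10⁹ − 1.895×10⁶ = 4.226×10⁹ K⁴.
1/ε₁ + 1/ε₂ − 1 = 1.176 + 2.632 − 1 = 2.808.
q = 5.67×10⁻⁸ × 4.226×10⁹ / 2.808.

q ≈ 85.3 W/m²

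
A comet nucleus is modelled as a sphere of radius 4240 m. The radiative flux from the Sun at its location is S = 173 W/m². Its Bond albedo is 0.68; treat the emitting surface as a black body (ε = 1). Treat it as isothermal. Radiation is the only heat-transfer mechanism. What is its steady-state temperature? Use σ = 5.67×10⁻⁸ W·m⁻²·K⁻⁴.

T ≈ 125 K

At equilibrium, absorbed power = emitted power.
Absorbing cross-section = πr² = 5.648×10⁷ m²; emitting surface = 4πr² = 2.259×10⁸ m² (ratio 4).
(1−a)S·A_cross = εσ·A_surf·T⁴  ⇒  T⁴ = (1−a)S/(4σ).
T⁴ = 0.320·173/(4·5.67×10⁻⁸) = 2.441×10⁸ K⁴.
T = (2.441×10⁸)^(1/4).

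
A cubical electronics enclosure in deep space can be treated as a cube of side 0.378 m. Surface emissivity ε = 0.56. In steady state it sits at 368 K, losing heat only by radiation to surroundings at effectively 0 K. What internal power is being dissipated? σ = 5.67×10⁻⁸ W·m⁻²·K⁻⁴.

P ≈ 499 W

Steady state: P = εσA T⁴.
A = 6L² = 0.8573 m²; T⁴ = (368)⁴ = 1.834×10¹⁰ K⁴.
P = 0.56 × 5.67×10⁻⁸ × 0.8573 × 1.834×10¹⁰.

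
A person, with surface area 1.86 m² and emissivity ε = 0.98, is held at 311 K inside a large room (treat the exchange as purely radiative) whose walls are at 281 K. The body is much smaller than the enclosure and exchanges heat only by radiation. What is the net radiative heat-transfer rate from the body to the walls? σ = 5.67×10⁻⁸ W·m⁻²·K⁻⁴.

P_net ≈ 322 W

For a small grey body in a large enclosure: P_net = εσA(T_body⁴ − T_wall⁴).
A = 1.86 m²; T_body⁴ − T_wall⁴ = 9.355×10⁹ − 6.235×10⁹ = 3.120×10⁹ K⁴.
|P_net| = 0.98·5.67×10⁻⁸·1.860·3.120×10⁹.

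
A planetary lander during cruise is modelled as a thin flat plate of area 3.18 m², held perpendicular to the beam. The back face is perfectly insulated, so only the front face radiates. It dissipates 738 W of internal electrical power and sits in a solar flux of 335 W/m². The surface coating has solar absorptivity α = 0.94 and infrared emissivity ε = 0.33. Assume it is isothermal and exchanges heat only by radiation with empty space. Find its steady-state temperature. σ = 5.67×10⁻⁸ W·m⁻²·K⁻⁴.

T ≈ 413 K

At steady state, absorbed solar power + internal power = radiated power.
Absorbed: α·S·A_cross = 0.94·335·3.180 = 1001 W (cross-section A).
Total input = 1001 + 738 = 1739 W.
Radiated: εσ·A_surf·T⁴ with A_surf = A = 3.180 m².
T⁴ = 1739/(0.33·5.67×10⁻⁸·3.180) = 2.923×10¹⁰ K⁴.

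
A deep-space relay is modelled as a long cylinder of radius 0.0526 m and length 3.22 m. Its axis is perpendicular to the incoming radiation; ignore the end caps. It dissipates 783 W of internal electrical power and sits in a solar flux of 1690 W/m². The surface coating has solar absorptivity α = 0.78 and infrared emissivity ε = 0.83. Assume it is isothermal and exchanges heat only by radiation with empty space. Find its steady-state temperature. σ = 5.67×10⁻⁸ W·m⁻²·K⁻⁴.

T ≈ 396 K

At steady state, absorbed solar power + internal power = radiated power.
Absorbed: α·S·A_cross = 0.78·1690·0.3387 = 446.5 W (cross-section 2rL).
Total input = 446.5 + 783 = 1230 W.
Radiated: εσ·A_surf·T⁴ with A_surf = 2πrL = 1.064 m².
T⁴ = 1230/(0.83·5.67×10⁻⁸·1.064) = 2.455×10¹⁰ K⁴.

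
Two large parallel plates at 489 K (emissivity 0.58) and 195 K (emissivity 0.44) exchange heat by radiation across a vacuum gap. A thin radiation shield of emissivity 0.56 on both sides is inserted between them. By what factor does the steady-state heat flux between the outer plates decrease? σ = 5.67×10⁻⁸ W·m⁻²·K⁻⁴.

Without shield: q₀ = σΔ(T⁴)/(1/ε₁+1/ε₂−1) with denominator 2.997.
With shield the two gaps are in series; the resistances add: (1/ε₁+1/ε_s−1)+(1/ε_s+1/ε₂−1) = 2.510+3.058 = 5.568.
Heat-flux ratio q₀/q = 5.568/2.997.

factor ≈ 1.86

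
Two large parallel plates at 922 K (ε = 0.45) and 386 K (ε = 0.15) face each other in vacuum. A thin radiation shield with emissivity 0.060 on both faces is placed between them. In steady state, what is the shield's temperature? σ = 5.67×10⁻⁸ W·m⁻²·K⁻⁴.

T_s ≈ 801 K

In steady state the net flux on the hot side equals that on the cold side.
σ(T₁⁴−T_s⁴)/D₁ = σ(T_s⁴−T₂⁴)/D₂, with D₁ = 1/ε₁+1/ε_s−1 = 17.89, D₂ = 1/ε_s+1/ε₂−1 = 22.33.
Solve for T_s⁴: T_s⁴ = (D₂·T₁⁴ + D₁·T₂⁴)/(D₁+D₂) = 4.111×10¹¹ K⁴.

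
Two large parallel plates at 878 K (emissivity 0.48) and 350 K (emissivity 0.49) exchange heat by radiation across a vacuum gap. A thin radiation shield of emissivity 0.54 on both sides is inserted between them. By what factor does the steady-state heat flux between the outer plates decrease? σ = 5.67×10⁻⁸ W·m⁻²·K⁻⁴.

factor ≈ 1.87

Without shield: q₀ = σΔ(T⁴)/(1/ε₁+1/ε₂−1) with denominator 3.124.
With shield the two gaps are in series; the resistances add: (1/ε₁+1/ε_s−1)+(1/ε_s+1/ε₂−1) = 2.935+2.893 = 5.828.
Heat-flux ratio q₀/q = 5.828/3.124.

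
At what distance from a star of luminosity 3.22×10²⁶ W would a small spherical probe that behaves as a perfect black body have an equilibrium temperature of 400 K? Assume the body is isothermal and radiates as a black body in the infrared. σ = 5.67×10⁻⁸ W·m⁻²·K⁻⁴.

d ≈ 6.64×10¹⁰ m

For an isothermal black-emitting sphere, (1−a)S·πr² = σ·4πr²·T⁴ ⇒ S = 4σT⁴/(1−a).
S = 4·5.67×10⁻⁸·(400)⁴/1.00 = 5806 W/m².
Flux falls as S = L/(4πd²), so d = √(L/(4πS)) = √(3.22×10²⁶/(4π·5806)).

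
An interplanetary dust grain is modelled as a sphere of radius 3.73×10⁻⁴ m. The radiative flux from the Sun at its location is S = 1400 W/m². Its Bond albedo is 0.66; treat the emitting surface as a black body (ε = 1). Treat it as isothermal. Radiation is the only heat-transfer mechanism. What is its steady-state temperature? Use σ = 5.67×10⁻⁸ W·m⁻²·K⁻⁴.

At equilibrium, absorbed power = emitted power.
Absorbing cross-section = πr² = 4.371×10⁻⁷ m²; emitting surface = 4πr² = 1.748×10⁻⁶ m² (ratio 4).
(1−a)S·A_cross = εσ·A_surf·T⁴  ⇒  T⁴ = (1−a)S/(4σ).
T⁴ = 0.340·1400/(4·5.67×10⁻⁸) = 2.099×10⁹ K⁴.
T = (2.099×10⁹)^(1/4).

T ≈ 214 K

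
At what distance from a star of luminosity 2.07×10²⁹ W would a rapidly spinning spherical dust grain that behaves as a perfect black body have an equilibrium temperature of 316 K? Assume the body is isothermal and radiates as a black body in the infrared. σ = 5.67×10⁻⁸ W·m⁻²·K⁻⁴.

d ≈ 2.70×10¹² m

For an isothermal black-emitting sphere, (1−a)S·πr² = σ·4πr²·T⁴ ⇒ S = 4σT⁴/(1−a).
S = 4·5.67×10⁻⁸·(316)⁴/1.00 = 2261 W/m².
Flux falls as S = L/(4πd²), so d = √(L/(4πS)) = √(2.07×10²⁹/(4π·2261)).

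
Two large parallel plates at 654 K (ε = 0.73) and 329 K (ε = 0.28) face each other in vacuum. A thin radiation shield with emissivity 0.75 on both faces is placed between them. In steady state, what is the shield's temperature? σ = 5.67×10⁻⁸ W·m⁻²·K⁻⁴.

In steady state the net flux on the hot side equals that on the cold side.
σ(T₁⁴−T_s⁴)/D₁ = σ(T_s⁴−T₂⁴)/D₂, with D₁ = 1/ε₁+1/ε_s−1 = 1.703, D₂ = 1/ε_s+1/ε₂−1 = 3.905.
Solve for T_s⁴: T_s⁴ = (D₂·T₁⁴ + D₁·T₂⁴)/(D₁+D₂) = 1.309×10¹¹ K⁴.

T_s ≈ 602 K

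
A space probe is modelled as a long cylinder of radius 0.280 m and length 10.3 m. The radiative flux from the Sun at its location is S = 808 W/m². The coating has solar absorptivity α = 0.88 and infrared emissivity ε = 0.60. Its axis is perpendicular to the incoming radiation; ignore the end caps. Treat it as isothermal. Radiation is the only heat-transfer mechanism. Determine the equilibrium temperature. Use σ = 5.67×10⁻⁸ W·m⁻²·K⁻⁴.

T ≈ 286 K

At equilibrium, absorbed power = emitted power.
Absorbing cross-section = 2rL = 5.768 m²; emitting surface = 2πrL = 18.12 m² (ratio π).
αS·A_cross = εσ·A_surf·T⁴  ⇒  T⁴ = αS/(ε·πσ).
T⁴ = 0.880·808/(0.60·π·5.67×10⁻⁸) = 6.653×10⁹ K⁴.
T = (6.653×10⁹)^(1/4).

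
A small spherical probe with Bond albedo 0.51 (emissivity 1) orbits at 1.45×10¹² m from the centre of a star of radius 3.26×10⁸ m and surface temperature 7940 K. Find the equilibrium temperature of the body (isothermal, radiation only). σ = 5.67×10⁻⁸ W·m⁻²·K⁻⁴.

The star's surface emits σT_*⁴; at distance d the flux is S = σT_*⁴(R_*/d)².
S = 5.67×10⁻⁸·(7940)⁴·(3.26×10⁸/1.45×10¹²)² = 11.39 W/m².
For an isothermal sphere T⁴ = (1−a)S/(4σ) = 2.461×10⁷ K⁴.

T ≈ 70.4 K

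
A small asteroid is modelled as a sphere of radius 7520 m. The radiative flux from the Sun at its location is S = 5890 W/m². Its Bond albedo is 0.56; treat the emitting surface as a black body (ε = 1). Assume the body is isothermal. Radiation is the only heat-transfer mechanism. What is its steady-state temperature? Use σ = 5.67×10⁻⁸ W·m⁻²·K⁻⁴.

T ≈ 327 K

At equilibrium, absorbed power = emitted power.
Absorbing cross-section = πr² = 1.777×10⁸ m²; emitting surface = 4πr² = 7.106×10⁸ m² (ratio 4).
(1−a)S·A_cross = εσ·A_surf·T⁴  ⇒  T⁴ = (1−a)S/(4σ).
T⁴ = 0.440·5890/(4·5.67×10⁻⁸) = 1.143×10¹⁰ K⁴.
T = (1.143×10¹⁰)^(1/4).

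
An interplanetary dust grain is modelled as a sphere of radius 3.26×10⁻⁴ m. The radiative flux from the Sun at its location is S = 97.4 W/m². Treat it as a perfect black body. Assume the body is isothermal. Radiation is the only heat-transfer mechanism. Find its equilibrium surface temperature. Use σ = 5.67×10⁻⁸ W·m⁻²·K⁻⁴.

At equilibrium, absorbed power = emitted power.
Absorbing cross-section = πr² = 3.339×10⁻⁷ m²; emitting surface = 4πr² = 1.336×10⁻⁶ m² (ratio 4).
S·A_cross = εσ·A_surf·T⁴  ⇒  T⁴ = S/(4σ).
T⁴ = 1.00·97.4/(4·5.67×10⁻⁸) = 4.295×10⁸ K⁴.
T = (4.295×10⁸)^(1/4).

T ≈ 144 K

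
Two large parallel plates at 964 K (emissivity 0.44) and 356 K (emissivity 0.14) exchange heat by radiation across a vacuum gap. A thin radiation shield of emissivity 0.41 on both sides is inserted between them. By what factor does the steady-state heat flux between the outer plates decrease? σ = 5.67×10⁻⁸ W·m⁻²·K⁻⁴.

Without shield: q₀ = σΔ(T⁴)/(1/ε₁+1/ε₂−1) with denominator 8.416.
With shield the two gaps are in series; the resistances add: (1/ε₁+1/ε_s−1)+(1/ε_s+1/ε₂−1) = 3.712+8.582 = 12.29.
Heat-flux ratio q₀/q = 12.29/8.416.

factor ≈ 1.46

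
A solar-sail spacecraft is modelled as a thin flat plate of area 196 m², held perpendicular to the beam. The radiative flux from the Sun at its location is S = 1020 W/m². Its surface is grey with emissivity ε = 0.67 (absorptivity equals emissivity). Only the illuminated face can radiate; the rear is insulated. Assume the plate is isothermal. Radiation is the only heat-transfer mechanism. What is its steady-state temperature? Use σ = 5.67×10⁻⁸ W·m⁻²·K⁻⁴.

At equilibrium, absorbed power = emitted power.
Absorbing cross-section = A = 196.0 m²; emitting surface = A = 196.0 m² (ratio 1).
εS·A_cross = εσ·A_surf·T⁴  ⇒  T⁴ = S/(1σ)   (ε cancels).
T⁴ = 1020/(1·5.67×10⁻⁸) = 1.799×10¹⁰ K⁴.
T = (1.799×10¹⁰)^(1/4).

T ≈ 366 K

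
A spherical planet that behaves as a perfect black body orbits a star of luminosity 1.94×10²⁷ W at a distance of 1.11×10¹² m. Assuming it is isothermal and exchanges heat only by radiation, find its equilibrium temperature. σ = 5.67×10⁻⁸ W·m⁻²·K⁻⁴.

First find the stellar flux at distance d: S = L/(4πd²) = 1.94×10²⁷/(4π·(1.11×10¹²)²) = 125.3 W/m².
For an isothermal sphere, absorbed (1−a)S·πr² = emitted σ·4πr²·T⁴, so T⁴ = (1−a)S/(4σ).
T⁴ = 1.00·125.3/(4·5.67×10⁻⁸) = 5.525×10⁸ K⁴.

T ≈ 153 K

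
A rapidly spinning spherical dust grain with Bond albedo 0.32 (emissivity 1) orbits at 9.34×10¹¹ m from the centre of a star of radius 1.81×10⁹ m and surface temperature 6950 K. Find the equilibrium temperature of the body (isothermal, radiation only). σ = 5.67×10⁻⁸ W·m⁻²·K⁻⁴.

The star's surface emits σT_*⁴; at distance d the flux is S = σT_*⁴(R_*/d)².
S = 5.67×10⁻⁸·(6950)⁴·(1.81×10⁹/9.34×10¹¹)² = 496.8 W/m².
For an isothermal sphere T⁴ = (1−a)S/(4σ) = 1.490×10⁹ K⁴.

T ≈ 196 K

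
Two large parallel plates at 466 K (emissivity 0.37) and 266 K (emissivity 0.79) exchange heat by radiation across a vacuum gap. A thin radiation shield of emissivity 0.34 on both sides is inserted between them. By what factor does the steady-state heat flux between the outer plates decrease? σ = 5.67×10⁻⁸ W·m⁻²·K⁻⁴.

Without shield: q₀ = σΔ(T⁴)/(1/ε₁+1/ε₂−1) with denominator 2.969.
With shield the two gaps are in series; the resistances add: (1/ε₁+1/ε_s−1)+(1/ε_s+1/ε₂−1) = 4.644+3.207 = 7.851.
Heat-flux ratio q₀/q = 7.851/2.969.

factor ≈ 2.64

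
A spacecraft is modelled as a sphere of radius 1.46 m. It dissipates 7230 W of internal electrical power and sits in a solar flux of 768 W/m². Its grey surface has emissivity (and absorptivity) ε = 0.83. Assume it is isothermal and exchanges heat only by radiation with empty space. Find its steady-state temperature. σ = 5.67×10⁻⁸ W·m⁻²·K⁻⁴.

At steady state, absorbed solar power + internal power = radiated power.
Absorbed: α·S·A_cross = 0.83·768·6.697 = 4269 W (cross-section πr²).
Total input = 4269 + 7230 = 11500 W.
Radiated: εσ·A_surf·T⁴ with A_surf = 4πr² = 26.79 m².
T⁴ = 11500/(0.83·5.67×10⁻⁸·26.79) = 9.122×10⁹ K⁴.

T ≈ 309 K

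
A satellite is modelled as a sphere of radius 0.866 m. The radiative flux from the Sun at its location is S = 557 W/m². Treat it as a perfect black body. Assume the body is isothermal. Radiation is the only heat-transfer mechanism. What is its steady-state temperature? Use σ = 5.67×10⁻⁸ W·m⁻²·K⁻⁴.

T ≈ 223 K

At equilibrium, absorbed power = emitted power.
Absorbing cross-section = πr² = 2.356 m²; emitting surface = 4πr² = 9.424 m² (ratio 4).
S·A_cross = εσ·A_surf·T⁴  ⇒  T⁴ = S/(4σ).
T⁴ = 1.00·557/(4·5.67×10⁻⁸) = 2.456×10⁹ K⁴.
T = (2.456×10⁹)^(1/4).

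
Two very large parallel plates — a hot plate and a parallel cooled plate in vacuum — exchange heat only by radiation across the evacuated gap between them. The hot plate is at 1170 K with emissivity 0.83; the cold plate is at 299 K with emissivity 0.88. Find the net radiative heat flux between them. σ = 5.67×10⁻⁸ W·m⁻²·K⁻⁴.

q ≈ 78900 W/m²

For two infinite grey parallel plates, q = σ(T₁⁴ − T₂⁴)/(1/ε₁ + 1/ε₂ − 1).
T₁⁴ − T₂⁴ = 1.874×10¹² − 7.993×10⁹ = 1.866×10¹² K⁴.
1/ε₁ + 1/ε₂ − 1 = 1.205 + 1.136 − 1 = 1.341.
q = 5.67×10⁻⁸ × 1.866×10¹² / 1.341.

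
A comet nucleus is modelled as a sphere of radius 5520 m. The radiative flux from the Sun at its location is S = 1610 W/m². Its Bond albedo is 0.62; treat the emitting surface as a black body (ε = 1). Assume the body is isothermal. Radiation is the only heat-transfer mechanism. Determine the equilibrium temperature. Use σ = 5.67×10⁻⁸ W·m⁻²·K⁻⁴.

At equilibrium, absorbed power = emitted power.
Absorbing cross-section = πr² = 9.573×10⁷ m²; emitting surface = 4πr² = 3.829×10⁸ m² (ratio 4).
(1−a)S·A_cross = εσ·A_surf·T⁴  ⇒  T⁴ = (1−a)S/(4σ).
T⁴ = 0.380·1610/(4·5.67×10⁻⁸) = 2.698×10⁹ K⁴.
T = (2.698×10⁹)^(1/4).

T ≈ 228 K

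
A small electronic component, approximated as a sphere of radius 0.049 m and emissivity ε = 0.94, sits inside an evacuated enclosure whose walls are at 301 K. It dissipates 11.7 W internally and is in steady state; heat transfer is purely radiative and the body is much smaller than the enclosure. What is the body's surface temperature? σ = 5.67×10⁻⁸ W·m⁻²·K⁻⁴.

For a small grey body in a large enclosure, net radiated power = εσA(T⁴ − T_w⁴).
Steady state: P = εσA(T⁴ − T_w⁴) with A = 4πr² = 0.03017 m².
T⁴ = P/(εσA) + T_w⁴ = 11.7/(0.94·5.67×10⁻⁸·0.03017) + (301)⁴
    = 7.276×10⁹ + 8.209×10⁹ = 1.548×10¹⁰ K⁴.

T ≈ 353 K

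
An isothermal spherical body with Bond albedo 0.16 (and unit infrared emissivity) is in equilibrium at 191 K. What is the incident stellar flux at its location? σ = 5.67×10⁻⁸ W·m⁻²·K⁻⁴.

(1−a)S·πr² = σ·4πr²·T⁴ ⇒ S = 4σT⁴/(1−a).
S = 4·5.67×10⁻⁸·1.331×10⁹/0.840.

S ≈ 359 W/m²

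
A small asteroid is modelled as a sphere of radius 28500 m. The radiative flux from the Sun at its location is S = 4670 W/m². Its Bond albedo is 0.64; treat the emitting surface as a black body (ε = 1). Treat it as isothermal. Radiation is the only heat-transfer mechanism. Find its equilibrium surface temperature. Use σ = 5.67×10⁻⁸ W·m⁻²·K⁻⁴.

T ≈ 293 K

At equilibrium, absorbed power = emitted power.
Absorbing cross-section = πr² = 2.552×10⁹ m²; emitting surface = 4πr² = 1.021×10¹⁰ m² (ratio 4).
(1−a)S·A_cross = εσ·A_surf·T⁴  ⇒  T⁴ = (1−a)S/(4σ).
T⁴ = 0.360·4670/(4·5.67×10⁻⁸) = 7.413×10⁹ K⁴.
T = (7.413×10⁹)^(1/4).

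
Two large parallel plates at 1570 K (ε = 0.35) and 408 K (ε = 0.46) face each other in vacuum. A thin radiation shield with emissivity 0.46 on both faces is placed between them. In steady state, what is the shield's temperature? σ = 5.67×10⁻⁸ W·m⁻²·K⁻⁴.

In steady state the net flux on the hot side equals that on the cold side.
σ(T₁⁴−T_s⁴)/D₁ = σ(T_s⁴−T₂⁴)/D₂, with D₁ = 1/ε₁+1/ε_s−1 = 4.031, D₂ = 1/ε_s+1/ε₂−1 = 3.348.
Solve for T_s⁴: T_s⁴ = (D₂·T₁⁴ + D₁·T₂⁴)/(D₁+D₂) = 2.772×10¹² K⁴.

T_s ≈ 1290 K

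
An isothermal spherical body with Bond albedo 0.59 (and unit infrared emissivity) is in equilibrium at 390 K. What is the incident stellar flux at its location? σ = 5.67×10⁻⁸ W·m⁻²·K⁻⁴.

S ≈ 12800 W/m²

(1−a)S·πr² = σ·4πr²·T⁴ ⇒ S = 4σT⁴/(1−a).
S = 4·5.67×10⁻⁸·2.313×10¹⁰/0.410.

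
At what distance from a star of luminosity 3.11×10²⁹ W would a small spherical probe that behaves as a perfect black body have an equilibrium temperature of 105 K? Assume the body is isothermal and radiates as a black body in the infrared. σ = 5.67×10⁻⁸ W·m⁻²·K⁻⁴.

For an isothermal black-emitting sphere, (1−a)S·πr² = σ·4πr²·T⁴ ⇒ S = 4σT⁴/(1−a).
S = 4·5.67×10⁻⁸·(105)⁴/1.00 = 27.57 W/m².
Flux falls as S = L/(4πd²), so d = √(L/(4πS)) = √(3.11×10²⁹/(4π·27.57)).

d ≈ 3.00×10¹³ m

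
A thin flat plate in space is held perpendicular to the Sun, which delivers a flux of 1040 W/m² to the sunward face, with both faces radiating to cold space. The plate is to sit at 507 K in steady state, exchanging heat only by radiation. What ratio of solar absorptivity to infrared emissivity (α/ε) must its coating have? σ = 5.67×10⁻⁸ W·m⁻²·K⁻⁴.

α/ε ≈ 7.20

Balance: αS·A = εσ·2A·T⁴ ⇒ α/ε = 2σT⁴/S.
α/ε = 2·5.67×10⁻⁸·(507)⁴/1040 = 2·5.67×10⁻⁸·6.607×10¹⁰/1040.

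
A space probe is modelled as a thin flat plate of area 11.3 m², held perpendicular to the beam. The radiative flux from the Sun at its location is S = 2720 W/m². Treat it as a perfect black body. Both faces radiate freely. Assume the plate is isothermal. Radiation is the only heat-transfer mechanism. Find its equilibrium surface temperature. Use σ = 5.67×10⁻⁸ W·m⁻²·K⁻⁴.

T ≈ 394 K

At equilibrium, absorbed power = emitted power.
Absorbing cross-section = A = 11.30 m²; emitting surface = 2A = 22.60 m² (ratio 2).
S·A_cross = εσ·A_surf·T⁴  ⇒  T⁴ = S/(2σ).
T⁴ = 1.00·2720/(2·5.67×10⁻⁸) = 2.399×10¹⁰ K⁴.
T = (2.399×10¹⁰)^(1/4).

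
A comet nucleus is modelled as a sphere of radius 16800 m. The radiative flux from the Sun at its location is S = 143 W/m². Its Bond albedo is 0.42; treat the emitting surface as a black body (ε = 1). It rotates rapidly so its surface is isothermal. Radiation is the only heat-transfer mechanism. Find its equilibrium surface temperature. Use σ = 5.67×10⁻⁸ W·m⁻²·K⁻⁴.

At equilibrium, absorbed power = emitted power.
Absorbing cross-section = πr² = 8.867×10⁸ m²; emitting surface = 4πr² = 3.547×10⁹ m² (ratio 4).
(1−a)S·A_cross = εσ·A_surf·T⁴  ⇒  T⁴ = (1−a)S/(4σ).
T⁴ = 0.580·143/(4·5.67×10⁻⁸) = 3.657×10⁸ K⁴.
T = (3.657×10⁸)^(1/4).

T ≈ 138 K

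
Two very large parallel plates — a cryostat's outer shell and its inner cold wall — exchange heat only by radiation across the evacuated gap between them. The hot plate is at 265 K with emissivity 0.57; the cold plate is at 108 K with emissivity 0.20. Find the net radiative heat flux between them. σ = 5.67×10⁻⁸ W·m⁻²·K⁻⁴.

q ≈ 47.3 W/m²

For two infinite grey parallel plates, q = σ(T₁⁴ − T₂⁴)/(1/ε₁ + 1/ε₂ − 1).
T₁⁴ − T₂⁴ = 4.932×10⁹ − 1.360×10⁸ = 4.796×10⁹ K⁴.
1/ε₁ + 1/ε₂ − 1 = 1.754 + 5.000 − 1 = 5.754.
q = 5.67×10⁻⁸ × 4.796×10⁹ / 5.754.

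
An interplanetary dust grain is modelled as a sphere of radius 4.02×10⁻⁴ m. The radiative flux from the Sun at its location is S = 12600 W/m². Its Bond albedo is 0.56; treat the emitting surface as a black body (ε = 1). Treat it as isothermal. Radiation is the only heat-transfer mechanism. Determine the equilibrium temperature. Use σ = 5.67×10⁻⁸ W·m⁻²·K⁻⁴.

At equilibrium, absorbed power = emitted power.
Absorbing cross-section = πr² = 5.077×10⁻⁷ m²; emitting surface = 4πr² = 2.031×10⁻⁶ m² (ratio 4).
(1−a)S·A_cross = εσ·A_surf·T⁴  ⇒  T⁴ = (1−a)S/(4σ).
T⁴ = 0.440·12600/(4·5.67×10⁻⁸) = 2.444×10¹⁰ K⁴.
T = (2.444×10¹⁰)^(1/4).

T ≈ 395 K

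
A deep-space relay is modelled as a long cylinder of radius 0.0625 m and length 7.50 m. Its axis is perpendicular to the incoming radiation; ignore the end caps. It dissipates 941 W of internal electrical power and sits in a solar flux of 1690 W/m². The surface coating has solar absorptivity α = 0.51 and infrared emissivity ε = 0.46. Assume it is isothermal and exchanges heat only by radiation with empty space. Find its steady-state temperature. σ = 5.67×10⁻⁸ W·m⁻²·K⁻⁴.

At steady state, absorbed solar power + internal power = radiated power.
Absorbed: α·S·A_cross = 0.51·1690·0.9375 = 808.0 W (cross-section 2rL).
Total input = 808.0 + 941 = 1749 W.
Radiated: εσ·A_surf·T⁴ with A_surf = 2πrL = 2.945 m².
T⁴ = 1749/(0.46·5.67×10⁻⁸·2.945) = 2.277×10¹⁰ K⁴.

T ≈ 388 K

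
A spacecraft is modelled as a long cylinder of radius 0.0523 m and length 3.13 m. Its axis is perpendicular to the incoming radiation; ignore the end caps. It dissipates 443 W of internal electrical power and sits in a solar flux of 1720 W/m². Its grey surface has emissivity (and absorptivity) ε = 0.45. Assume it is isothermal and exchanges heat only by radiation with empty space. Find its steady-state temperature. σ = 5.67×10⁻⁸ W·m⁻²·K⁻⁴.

At steady state, absorbed solar power + internal power = radiated power.
Absorbed: α·S·A_cross = 0.45·1720·0.3274 = 253.4 W (cross-section 2rL).
Total input = 253.4 + 443 = 696.4 W.
Radiated: εσ·A_surf·T⁴ with A_surf = 2πrL = 1.029 m².
T⁴ = 696.4/(0.45·5.67×10⁻⁸·1.029) = 2.654×10¹⁰ K⁴.

T ≈ 404 K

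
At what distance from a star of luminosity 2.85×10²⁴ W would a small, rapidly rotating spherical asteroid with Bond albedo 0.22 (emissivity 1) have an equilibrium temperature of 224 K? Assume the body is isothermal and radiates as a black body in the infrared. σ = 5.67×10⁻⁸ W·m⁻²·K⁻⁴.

d ≈ 1.76×10¹⁰ m

For an isothermal black-emitting sphere, (1−a)S·πr² = σ·4πr²·T⁴ ⇒ S = 4σT⁴/(1−a).
S = 4·5.67×10⁻⁸·(224)⁴/0.780 = 732.0 W/m².
Flux falls as S = L/(4πd²), so d = √(L/(4πS)) = √(2.85×10²⁴/(4π·732.0)).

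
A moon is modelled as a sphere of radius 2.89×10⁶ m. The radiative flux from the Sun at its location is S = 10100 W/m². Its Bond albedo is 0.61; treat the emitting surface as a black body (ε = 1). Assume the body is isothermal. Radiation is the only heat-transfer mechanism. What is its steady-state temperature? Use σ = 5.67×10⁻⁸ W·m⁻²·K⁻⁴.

At equilibrium, absorbed power = emitted power.
Absorbing cross-section = πr² = 2.624×10¹³ m²; emitting surface = 4πr² = 1.050×10¹⁴ m² (ratio 4).
(1−a)S·A_cross = εσ·A_surf·T⁴  ⇒  T⁴ = (1−a)S/(4σ).
T⁴ = 0.390·10100/(4·5.67×10⁻⁸) = 1.737×10¹⁰ K⁴.
T = (1.737×10¹⁰)^(1/4).

T ≈ 363 K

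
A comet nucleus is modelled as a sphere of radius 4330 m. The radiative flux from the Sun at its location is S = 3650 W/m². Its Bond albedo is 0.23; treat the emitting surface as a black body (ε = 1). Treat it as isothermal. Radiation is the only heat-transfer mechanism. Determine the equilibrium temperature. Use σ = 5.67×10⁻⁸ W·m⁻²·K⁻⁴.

T ≈ 334 K

At equilibrium, absorbed power = emitted power.
Absorbing cross-section = πr² = 5.890×10⁷ m²; emitting surface = 4πr² = 2.356×10⁸ m² (ratio 4).
(1−a)S·A_cross = εσ·A_surf·T⁴  ⇒  T⁴ = (1−a)S/(4σ).
T⁴ = 0.770·3650/(4·5.67×10⁻⁸) = 1.239×10¹⁰ K⁴.
T = (1.239×10¹⁰)^(1/4).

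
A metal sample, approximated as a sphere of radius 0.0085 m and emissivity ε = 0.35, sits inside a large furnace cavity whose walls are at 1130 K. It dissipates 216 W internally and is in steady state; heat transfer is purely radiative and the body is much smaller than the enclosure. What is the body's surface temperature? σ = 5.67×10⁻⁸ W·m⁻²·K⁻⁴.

For a small grey body in a large enclosure, net radiated power = εσA(T⁴ − T_w⁴).
Steady state: P = εσA(T⁴ − T_w⁴) with A = 4πr² = 9.079×10⁻⁴ m².
T⁴ = P/(εσA) + T_w⁴ = 216/(0.35·5.67×10⁻⁸·9.079×10⁻⁴) + (1130)⁴
    = 1.199×10¹³ + 1.630×10¹² = 1.362×10¹³ K⁴.

T ≈ 1920 K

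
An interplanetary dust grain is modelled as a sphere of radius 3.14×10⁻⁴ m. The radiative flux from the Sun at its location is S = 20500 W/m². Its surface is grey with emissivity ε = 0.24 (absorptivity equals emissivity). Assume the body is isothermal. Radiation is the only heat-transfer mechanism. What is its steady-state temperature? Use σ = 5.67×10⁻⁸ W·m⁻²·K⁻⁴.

T ≈ 548 K

At equilibrium, absorbed power = emitted power.
Absorbing cross-section = πr² = 3.097×10⁻⁷ m²; emitting surface = 4πr² = 1.239×10⁻⁶ m² (ratio 4).
εS·A_cross = εσ·A_surf·T⁴  ⇒  T⁴ = S/(4σ)   (ε cancels).
T⁴ = 20500/(4·5.67×10⁻⁸) = 9.039×10¹⁰ K⁴.
T = (9.039×10¹⁰)^(1/4).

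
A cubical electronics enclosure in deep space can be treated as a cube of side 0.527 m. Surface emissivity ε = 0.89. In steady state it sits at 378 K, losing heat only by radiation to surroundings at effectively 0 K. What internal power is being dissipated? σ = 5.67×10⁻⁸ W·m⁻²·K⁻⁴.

P ≈ 1720 W

Steady state: P = εσA T⁴.
A = 6L² = 1.666 m²; T⁴ = (378)⁴ = 2.042×10¹⁰ K⁴.
P = 0.89 × 5.67×10⁻⁸ × 1.666 × 2.042×10¹⁰.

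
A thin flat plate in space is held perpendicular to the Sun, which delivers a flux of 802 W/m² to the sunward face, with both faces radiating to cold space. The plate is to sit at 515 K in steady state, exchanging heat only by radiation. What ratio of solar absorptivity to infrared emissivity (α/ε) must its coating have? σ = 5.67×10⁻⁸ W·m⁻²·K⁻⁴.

Balance: αS·A = εσ·2A·T⁴ ⇒ α/ε = 2σT⁴/S.
α/ε = 2·5.67×10⁻⁸·(515)⁴/802 = 2·5.67×10⁻⁸·7.034×10¹⁰/802.

α/ε ≈ 9.95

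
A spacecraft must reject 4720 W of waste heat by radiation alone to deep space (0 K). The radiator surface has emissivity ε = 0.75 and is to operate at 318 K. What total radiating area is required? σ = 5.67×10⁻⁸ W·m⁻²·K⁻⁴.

P = εσA T⁴ ⇒ A = P/(εσT⁴).
T⁴ = 1.023×10¹⁰ K⁴.
A = 4720/(0.75 × 5.67×10⁻⁸ × 1.023×10¹⁰).

A ≈ 10.9 m²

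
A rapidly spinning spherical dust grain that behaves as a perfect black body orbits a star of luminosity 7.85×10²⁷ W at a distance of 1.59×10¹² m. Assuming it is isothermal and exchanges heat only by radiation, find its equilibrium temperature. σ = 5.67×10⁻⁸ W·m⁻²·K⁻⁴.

First find the stellar flux at distance d: S = L/(4πd²) = 7.85×10²⁷/(4π·(1.59×10¹²)²) = 247.1 W/m².
For an isothermal sphere, absorbed (1−a)S·πr² = emitted σ·4πr²·T⁴, so T⁴ = (1−a)S/(4σ).
T⁴ = 1.00·247.1/(4·5.67×10⁻⁸) = 1.089×10⁹ K⁴.

T ≈ 182 K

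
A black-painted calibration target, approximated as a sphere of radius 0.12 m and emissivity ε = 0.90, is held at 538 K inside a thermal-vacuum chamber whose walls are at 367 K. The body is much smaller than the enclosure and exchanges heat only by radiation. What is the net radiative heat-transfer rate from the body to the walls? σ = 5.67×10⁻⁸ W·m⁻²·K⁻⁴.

For a small grey body in a large enclosure: P_net = εσA(T_body⁴ − T_wall⁴).
A = 4πr² = 0.1810 m²; T_body⁴ − T_wall⁴ = 8.378×10¹⁰ − 1.814×10¹⁰ = 6.564×10¹⁰ K⁴.
|P_net| = 0.90·5.67×10⁻⁸·0.1810·6.564×10¹⁰.

P_net ≈ 606 W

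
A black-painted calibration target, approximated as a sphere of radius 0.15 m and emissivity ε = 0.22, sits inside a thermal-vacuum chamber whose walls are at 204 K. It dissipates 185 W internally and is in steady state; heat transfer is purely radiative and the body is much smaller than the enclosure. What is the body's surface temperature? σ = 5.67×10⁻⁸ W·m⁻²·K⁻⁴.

For a small grey body in a large enclosure, net radiated power = εσA(T⁴ − T_w⁴).
Steady state: P = εσA(T⁴ − T_w⁴) with A = 4πr² = 0.2827 m².
T⁴ = P/(εσA) + T_w⁴ = 185/(0.22·5.67×10⁻⁸·0.2827) + (204)⁴
    = 5.245×10¹⁰ + 1.732×10⁹ = 5.419×10¹⁰ K⁴.

T ≈ 482 K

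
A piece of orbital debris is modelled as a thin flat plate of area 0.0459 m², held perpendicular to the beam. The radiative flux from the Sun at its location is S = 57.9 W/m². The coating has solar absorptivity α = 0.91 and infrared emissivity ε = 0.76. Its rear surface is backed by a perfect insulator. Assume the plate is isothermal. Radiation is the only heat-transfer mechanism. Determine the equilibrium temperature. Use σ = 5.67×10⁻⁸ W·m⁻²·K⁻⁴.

T ≈ 187 K

At equilibrium, absorbed power = emitted power.
Absorbing cross-section = A = 0.04590 m²; emitting surface = A = 0.04590 m² (ratio 1).
αS·A_cross = εσ·A_surf·T⁴  ⇒  T⁴ = αS/(ε·1σ).
T⁴ = 0.910·57.9/(0.76·1·5.67×10⁻⁸) = 1.223×10⁹ K⁴.
T = (1.223×10⁹)^(1/4).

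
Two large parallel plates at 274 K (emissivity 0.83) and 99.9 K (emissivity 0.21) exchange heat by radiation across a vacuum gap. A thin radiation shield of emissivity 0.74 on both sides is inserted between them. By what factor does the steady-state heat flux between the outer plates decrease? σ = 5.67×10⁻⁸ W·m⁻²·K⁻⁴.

factor ≈ 1.34

Without shield: q₀ = σΔ(T⁴)/(1/ε₁+1/ε₂−1) with denominator 4.967.
With shield the two gaps are in series; the resistances add: (1/ε₁+1/ε_s−1)+(1/ε_s+1/ε₂−1) = 1.556+5.113 = 6.669.
Heat-flux ratio q₀/q = 6.669/4.967.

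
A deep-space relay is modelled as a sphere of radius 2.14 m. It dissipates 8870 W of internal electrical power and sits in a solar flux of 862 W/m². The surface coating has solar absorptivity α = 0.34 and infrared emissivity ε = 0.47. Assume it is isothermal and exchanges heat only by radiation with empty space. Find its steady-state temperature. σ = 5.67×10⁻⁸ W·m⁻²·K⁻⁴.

T ≈ 304 K

At steady state, absorbed solar power + internal power = radiated power.
Absorbed: α·S·A_cross = 0.34·862·14.39 = 4217 W (cross-section πr²).
Total input = 4217 + 8870 = 13090 W.
Radiated: εσ·A_surf·T⁴ with A_surf = 4πr² = 57.55 m².
T⁴ = 13090/(0.47·5.67×10⁻⁸·57.55) = 8.533×10⁹ K⁴.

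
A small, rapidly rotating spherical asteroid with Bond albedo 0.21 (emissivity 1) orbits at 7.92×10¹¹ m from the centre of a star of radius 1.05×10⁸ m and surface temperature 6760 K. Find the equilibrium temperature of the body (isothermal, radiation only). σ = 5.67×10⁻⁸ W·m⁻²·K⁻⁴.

T ≈ 51.9 K

The star's surface emits σT_*⁴; at distance d the flux is S = σT_*⁴(R_*/d)².
S = 5.67×10⁻⁸·(6760)⁴·(1.05×10⁸/7.92×10¹¹)² = 2.081 W/m².
For an isothermal sphere T⁴ = (1−a)S/(4σ) = 7.249×10⁶ K⁴.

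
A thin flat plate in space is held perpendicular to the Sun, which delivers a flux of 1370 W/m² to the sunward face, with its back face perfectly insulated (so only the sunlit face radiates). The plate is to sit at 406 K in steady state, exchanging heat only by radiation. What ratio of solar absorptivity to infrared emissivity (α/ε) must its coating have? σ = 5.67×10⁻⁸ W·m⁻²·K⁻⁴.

α/ε ≈ 1.12

Balance: αS·A = εσ·1A·T⁴ ⇒ α/ε = σT⁴/S.
α/ε = 5.67×10⁻⁸·(406)⁴/1370 = 5.67×10⁻⁸·2.717×10¹⁰/1370.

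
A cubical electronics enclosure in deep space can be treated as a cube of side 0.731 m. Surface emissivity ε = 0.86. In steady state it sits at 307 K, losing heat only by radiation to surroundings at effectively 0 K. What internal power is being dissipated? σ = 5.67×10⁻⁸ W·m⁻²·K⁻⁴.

Steady state: P = εσA T⁴.
A = 6L² = 3.206 m²; T⁴ = (307)⁴ = 8.883×10⁹ K⁴.
P = 0.86 × 5.67×10⁻⁸ × 3.206 × 8.883×10⁹.

P ≈ 1390 W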